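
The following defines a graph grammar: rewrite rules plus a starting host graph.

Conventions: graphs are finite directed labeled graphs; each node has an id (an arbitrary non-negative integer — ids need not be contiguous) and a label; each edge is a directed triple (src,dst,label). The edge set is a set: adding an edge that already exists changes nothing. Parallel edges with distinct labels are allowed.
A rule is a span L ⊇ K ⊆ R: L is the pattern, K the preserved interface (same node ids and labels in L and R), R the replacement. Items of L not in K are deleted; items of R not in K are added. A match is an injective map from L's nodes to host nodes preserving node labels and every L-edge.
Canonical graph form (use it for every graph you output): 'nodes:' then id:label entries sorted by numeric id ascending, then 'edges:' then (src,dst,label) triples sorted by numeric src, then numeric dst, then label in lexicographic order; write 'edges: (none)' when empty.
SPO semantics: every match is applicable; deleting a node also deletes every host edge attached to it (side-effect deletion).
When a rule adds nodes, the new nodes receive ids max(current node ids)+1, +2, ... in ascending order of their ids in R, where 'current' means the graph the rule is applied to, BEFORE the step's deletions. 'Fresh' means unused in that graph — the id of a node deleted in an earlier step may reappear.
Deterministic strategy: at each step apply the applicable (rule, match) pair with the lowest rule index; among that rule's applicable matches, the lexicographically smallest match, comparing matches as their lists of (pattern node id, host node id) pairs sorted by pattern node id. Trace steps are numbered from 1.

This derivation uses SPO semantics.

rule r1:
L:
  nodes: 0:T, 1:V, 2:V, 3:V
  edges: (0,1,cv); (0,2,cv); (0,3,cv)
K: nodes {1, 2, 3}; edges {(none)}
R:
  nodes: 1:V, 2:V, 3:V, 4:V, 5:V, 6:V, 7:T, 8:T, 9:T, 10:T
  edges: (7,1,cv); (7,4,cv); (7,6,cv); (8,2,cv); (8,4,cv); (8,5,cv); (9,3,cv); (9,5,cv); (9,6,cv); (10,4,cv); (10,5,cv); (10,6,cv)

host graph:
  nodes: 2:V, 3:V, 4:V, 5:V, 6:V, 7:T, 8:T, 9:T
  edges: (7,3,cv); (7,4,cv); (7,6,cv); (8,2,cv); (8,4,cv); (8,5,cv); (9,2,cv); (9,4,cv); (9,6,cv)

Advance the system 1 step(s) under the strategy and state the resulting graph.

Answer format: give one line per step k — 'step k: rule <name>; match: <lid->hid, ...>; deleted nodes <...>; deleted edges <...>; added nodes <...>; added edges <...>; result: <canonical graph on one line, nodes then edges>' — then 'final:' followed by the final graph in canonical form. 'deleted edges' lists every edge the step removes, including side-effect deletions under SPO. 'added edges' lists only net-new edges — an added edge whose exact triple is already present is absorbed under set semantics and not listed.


step 1: rule r1; match: 0->7, 1->3, 2->4, 3->6; deleted nodes 7; deleted edges (7,3,cv); (7,4,cv); (7,6,cv); added nodes 10, 11, 12, 13, 14, 15, 16; added edges (13,3,cv); (13,10,cv); (13,12,cv); (14,4,cv); (14,10,cv); (14,11,cv); (15,6,cv); (15,11,cv); (15,12,cv); (16,10,cv); (16,11,cv); (16,12,cv); result: nodes: 2:V, 3:V, 4:V, 5:V, 6:V, 8:T, 9:T, 10:V, 11:V, 12:V, 13:T, 14:T, 15:T, 16:T edges: (8,2,cv); (8,4,cv); (8,5,cv); (9,2,cv); (9,4,cv); (9,6,cv); (13,3,cv); (13,10,cv); (13,12,cv); (14,4,cv); (14,10,cv); (14,11,cv); (15,6,cv); (15,11,cv); (15,12,cv); (16,10,cv); (16,11,cv); (16,12,cv)
final:
nodes: 2:V, 3:V, 4:V, 5:V, 6:V, 8:T, 9:T, 10:V, 11:V, 12:V, 13:T, 14:T, 15:T, 16:T
edges: (8,2,cv); (8,4,cv); (8,5,cv); (9,2,cv); (9,4,cv); (9,6,cv); (13,3,cv); (13,10,cv); (13,12,cv); (14,4,cv); (14,10,cv); (14,11,cv); (15,6,cv); (15,11,cv); (15,12,cv); (16,10,cv); (16,11,cv); (16,12,cv)


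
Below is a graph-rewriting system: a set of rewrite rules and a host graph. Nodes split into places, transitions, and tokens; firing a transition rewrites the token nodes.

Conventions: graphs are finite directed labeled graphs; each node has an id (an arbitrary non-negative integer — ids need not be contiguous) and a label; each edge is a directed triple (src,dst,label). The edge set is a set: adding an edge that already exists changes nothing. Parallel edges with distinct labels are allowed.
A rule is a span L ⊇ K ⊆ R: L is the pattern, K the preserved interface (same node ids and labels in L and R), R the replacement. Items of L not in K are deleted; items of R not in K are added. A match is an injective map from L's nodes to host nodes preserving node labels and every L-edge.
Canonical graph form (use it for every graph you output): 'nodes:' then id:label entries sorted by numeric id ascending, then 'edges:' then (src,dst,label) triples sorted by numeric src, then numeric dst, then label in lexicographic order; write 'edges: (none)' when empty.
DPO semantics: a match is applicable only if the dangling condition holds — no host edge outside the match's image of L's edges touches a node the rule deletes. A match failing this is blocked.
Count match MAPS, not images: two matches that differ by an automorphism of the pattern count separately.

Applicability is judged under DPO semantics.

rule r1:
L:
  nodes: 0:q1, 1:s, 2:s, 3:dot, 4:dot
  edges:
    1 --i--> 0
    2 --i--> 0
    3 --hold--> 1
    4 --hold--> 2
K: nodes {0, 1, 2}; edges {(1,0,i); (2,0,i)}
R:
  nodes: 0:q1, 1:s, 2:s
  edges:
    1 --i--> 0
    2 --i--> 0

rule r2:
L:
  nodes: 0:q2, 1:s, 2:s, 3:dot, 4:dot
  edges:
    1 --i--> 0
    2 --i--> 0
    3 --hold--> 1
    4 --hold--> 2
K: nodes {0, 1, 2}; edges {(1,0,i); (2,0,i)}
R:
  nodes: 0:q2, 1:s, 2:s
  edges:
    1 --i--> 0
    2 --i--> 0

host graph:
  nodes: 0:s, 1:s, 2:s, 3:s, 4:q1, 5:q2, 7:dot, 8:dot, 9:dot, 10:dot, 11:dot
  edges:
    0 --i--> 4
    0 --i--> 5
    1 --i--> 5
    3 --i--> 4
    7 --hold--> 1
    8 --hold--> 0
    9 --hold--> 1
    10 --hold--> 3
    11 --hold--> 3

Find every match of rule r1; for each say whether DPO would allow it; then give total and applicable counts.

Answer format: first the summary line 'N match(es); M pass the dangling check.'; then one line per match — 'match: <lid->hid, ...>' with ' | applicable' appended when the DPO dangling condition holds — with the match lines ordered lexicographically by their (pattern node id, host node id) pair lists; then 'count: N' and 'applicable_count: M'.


4 match(es); 4 pass the dangling check.
match: 0->4, 1->0, 2->3, 3->8, 4->10 | applicable
match: 0->4, 1->0, 2->3, 3->8, 4->11 | applicable
match: 0->4, 1->3, 2->0, 3->10, 4->8 | applicable
match: 0->4, 1->3, 2->0, 3->11, 4->8 | applicable
count: 4
applicable_count: 4


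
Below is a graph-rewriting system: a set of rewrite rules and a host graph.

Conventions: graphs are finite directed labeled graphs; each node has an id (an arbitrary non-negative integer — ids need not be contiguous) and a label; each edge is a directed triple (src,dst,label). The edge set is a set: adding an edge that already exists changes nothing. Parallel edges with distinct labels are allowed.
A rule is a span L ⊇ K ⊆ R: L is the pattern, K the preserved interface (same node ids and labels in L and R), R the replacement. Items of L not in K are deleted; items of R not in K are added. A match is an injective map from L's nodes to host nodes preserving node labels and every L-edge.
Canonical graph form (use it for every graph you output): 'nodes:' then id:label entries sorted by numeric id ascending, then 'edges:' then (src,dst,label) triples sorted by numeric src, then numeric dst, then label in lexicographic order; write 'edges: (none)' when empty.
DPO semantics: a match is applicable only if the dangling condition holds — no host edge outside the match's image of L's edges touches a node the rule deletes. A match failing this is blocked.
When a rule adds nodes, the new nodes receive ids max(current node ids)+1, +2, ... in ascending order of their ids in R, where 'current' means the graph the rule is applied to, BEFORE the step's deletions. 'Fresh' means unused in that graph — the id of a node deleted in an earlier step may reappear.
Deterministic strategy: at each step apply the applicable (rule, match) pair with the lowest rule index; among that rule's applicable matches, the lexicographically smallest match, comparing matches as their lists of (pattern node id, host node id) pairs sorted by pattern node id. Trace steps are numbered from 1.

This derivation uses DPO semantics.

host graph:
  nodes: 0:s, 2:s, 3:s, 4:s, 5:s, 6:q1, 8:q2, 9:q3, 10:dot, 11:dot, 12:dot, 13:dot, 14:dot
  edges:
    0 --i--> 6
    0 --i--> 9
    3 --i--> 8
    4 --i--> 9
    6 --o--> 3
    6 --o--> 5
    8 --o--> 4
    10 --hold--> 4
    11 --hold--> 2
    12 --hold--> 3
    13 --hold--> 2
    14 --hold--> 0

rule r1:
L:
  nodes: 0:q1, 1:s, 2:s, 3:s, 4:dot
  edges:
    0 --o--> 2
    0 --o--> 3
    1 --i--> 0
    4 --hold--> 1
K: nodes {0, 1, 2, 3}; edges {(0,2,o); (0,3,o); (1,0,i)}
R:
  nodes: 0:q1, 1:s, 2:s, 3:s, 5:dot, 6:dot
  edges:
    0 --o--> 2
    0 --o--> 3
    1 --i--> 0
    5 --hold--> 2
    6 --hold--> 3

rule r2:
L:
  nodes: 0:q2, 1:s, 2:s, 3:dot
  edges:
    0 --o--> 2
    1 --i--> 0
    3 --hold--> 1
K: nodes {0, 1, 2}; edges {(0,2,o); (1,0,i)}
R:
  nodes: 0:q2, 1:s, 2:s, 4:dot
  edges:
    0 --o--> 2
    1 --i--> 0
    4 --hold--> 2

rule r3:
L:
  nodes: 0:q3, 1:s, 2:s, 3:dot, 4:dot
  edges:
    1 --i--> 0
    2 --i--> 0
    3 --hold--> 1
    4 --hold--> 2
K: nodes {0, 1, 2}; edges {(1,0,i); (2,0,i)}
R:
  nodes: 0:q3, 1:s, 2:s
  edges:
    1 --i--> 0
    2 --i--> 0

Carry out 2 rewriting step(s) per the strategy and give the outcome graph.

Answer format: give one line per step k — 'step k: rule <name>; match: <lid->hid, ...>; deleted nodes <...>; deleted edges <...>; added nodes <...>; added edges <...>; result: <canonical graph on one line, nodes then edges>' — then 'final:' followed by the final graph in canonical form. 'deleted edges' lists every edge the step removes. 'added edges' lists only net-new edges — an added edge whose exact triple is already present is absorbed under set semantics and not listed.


step 1: rule r1; match: 0->6, 1->0, 2->3, 3->5, 4->14; deleted nodes 14; deleted edges (14,0,hold); added nodes 15, 16; added edges (15,3,hold); (16,5,hold); result: nodes: 0:s, 2:s, 3:s, 4:s, 5:s, 6:q1, 8:q2, 9:q3, 10:dot, 11:dot, 12:dot, 13:dot, 15:dot, 16:dot edges: (0,6,i); (0,9,i); (3,8,i); (4,9,i); (6,3,o); (6,5,o); (8,4,o); (10,4,hold); (11,2,hold); (12,3,hold); (13,2,hold); (15,3,hold); (16,5,hold)
step 2: rule r2; match: 0->8, 1->3, 2->4, 3->12; deleted nodes 12; deleted edges (12,3,hold); added nodes 17; added edges (17,4,hold); result: nodes: 0:s, 2:s, 3:s, 4:s, 5:s, 6:q1, 8:q2, 9:q3, 10:dot, 11:dot, 13:dot, 15:dot, 16:dot, 17:dot edges: (0,6,i); (0,9,i); (3,8,i); (4,9,i); (6,3,o); (6,5,o); (8,4,o); (10,4,hold); (11,2,hold); (13,2,hold); (15,3,hold); (16,5,hold); (17,4,hold)
final:
nodes: 0:s, 2:s, 3:s, 4:s, 5:s, 6:q1, 8:q2, 9:q3, 10:dot, 11:dot, 13:dot, 15:dot, 16:dot, 17:dot
edges: (0,6,i); (0,9,i); (3,8,i); (4,9,i); (6,3,o); (6,5,o); (8,4,o); (10,4,hold); (11,2,hold); (13,2,hold); (15,3,hold); (16,5,hold); (17,4,hold)


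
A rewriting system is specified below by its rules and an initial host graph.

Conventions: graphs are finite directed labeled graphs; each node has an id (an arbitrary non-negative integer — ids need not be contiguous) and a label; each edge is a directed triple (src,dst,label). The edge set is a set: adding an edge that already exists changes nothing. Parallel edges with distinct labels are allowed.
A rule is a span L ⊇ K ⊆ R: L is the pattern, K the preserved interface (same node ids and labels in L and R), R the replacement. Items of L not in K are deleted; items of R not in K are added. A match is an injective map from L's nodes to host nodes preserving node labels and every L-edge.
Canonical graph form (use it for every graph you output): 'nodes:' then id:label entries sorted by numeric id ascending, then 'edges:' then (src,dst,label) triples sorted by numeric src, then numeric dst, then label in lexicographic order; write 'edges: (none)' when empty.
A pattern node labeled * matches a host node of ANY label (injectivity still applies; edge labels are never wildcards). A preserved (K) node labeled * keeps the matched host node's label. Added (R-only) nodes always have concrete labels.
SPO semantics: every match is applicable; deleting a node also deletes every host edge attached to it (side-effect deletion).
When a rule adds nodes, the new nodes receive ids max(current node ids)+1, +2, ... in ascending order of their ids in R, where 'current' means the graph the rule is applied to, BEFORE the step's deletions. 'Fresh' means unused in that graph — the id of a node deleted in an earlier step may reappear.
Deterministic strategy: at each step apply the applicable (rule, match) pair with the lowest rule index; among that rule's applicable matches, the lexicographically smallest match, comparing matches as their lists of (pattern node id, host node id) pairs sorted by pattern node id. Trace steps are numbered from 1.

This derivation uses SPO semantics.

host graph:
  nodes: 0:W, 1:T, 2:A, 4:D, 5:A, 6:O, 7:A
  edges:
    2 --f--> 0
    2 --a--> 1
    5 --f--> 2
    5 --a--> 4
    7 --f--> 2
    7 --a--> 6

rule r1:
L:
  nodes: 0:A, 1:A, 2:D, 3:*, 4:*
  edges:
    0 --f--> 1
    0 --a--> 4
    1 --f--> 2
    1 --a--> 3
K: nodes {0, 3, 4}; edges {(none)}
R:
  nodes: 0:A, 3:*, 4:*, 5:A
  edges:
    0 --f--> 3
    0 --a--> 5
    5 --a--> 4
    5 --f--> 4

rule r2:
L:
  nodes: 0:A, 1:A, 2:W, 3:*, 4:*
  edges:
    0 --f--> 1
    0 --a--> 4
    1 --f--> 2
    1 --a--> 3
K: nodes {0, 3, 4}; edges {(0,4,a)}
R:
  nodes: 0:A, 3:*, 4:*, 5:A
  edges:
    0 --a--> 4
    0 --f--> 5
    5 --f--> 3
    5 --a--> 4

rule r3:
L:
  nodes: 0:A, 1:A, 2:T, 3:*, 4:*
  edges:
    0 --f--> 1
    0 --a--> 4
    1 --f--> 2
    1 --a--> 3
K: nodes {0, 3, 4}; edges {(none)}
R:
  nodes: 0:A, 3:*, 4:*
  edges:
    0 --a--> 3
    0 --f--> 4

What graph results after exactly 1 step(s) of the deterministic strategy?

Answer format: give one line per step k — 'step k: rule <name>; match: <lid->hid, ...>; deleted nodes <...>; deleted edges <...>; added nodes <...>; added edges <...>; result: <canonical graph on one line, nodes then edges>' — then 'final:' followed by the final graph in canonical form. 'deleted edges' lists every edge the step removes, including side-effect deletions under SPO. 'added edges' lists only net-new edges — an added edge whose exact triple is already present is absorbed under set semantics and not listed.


step 1: rule r2; match: 0->5, 1->2, 2->0, 3->1, 4->4; deleted nodes 0, 2; deleted edges (2,0,f); (2,1,a); (5,2,f); (7,2,f); added nodes 8; added edges (5,8,f); (8,1,f); (8,4,a); result: nodes: 1:T, 4:D, 5:A, 6:O, 7:A, 8:A edges: (5,4,a); (5,8,f); (7,6,a); (8,1,f); (8,4,a)
final:
nodes: 1:T, 4:D, 5:A, 6:O, 7:A, 8:A
edges: (5,4,a); (5,8,f); (7,6,a); (8,1,f); (8,4,a)


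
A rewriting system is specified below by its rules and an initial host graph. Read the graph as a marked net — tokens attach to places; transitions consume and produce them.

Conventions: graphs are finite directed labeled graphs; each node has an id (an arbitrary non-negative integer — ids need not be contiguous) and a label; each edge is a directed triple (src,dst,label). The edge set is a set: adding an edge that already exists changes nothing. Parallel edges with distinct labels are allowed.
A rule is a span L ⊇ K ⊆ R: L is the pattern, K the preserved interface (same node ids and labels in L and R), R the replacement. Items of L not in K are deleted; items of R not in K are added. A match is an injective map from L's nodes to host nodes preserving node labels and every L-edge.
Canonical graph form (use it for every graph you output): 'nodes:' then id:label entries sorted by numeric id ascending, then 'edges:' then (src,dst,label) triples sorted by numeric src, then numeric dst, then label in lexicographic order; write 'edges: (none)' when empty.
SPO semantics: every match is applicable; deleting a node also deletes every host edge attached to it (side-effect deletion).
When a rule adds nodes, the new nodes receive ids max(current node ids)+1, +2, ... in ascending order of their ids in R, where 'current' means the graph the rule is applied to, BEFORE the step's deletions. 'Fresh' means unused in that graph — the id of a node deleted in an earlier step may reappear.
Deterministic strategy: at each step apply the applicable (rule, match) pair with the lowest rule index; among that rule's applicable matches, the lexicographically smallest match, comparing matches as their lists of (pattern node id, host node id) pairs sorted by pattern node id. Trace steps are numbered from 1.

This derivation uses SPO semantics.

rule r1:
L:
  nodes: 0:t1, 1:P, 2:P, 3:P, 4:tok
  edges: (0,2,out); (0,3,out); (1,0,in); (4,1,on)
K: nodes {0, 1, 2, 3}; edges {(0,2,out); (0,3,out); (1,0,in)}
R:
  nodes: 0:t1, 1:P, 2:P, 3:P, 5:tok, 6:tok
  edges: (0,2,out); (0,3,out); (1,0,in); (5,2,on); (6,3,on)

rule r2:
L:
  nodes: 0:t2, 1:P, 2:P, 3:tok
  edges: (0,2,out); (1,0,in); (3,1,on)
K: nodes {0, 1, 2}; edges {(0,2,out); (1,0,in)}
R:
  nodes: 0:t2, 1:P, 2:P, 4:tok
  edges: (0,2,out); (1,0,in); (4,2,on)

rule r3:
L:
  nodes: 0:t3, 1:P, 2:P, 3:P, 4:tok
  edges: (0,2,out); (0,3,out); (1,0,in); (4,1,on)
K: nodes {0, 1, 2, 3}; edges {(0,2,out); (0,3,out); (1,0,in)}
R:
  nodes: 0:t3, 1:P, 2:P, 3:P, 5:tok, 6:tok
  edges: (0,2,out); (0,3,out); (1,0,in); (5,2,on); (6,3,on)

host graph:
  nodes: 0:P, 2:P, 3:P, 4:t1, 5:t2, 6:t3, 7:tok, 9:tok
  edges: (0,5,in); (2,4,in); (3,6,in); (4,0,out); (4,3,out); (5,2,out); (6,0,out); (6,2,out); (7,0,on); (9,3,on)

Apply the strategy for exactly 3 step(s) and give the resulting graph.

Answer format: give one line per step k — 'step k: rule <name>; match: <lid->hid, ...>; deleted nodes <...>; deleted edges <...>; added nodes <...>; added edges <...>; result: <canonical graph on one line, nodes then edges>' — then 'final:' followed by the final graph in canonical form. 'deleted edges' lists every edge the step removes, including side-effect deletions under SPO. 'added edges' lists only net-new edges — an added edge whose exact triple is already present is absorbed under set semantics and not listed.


step 1: rule r2; match: 0->5, 1->0, 2->2, 3->7; deleted nodes 7; deleted edges (7,0,on); added nodes 10; added edges (10,2,on); result: nodes: 0:P, 2:P, 3:P, 4:t1, 5:t2, 6:t3, 9:tok, 10:tok edges: (0,5,in); (2,4,in); (3,6,in); (4,0,out); (4,3,out); (5,2,out); (6,0,out); (6,2,out); (9,3,on); (10,2,on)
step 2: rule r1; match: 0->4, 1->2, 2->0, 3->3, 4->10; deleted nodes 10; deleted edges (10,2,on); added nodes 11, 12; added edges (11,0,on); (12,3,on); result: nodes: 0:P, 2:P, 3:P, 4:t1, 5:t2, 6:t3, 9:tok, 11:tok, 12:tok edges: (0,5,in); (2,4,in); (3,6,in); (4,0,out); (4,3,out); (5,2,out); (6,0,out); (6,2,out); (9,3,on); (11,0,on); (12,3,on)
step 3: rule r2; match: 0->5, 1->0, 2->2, 3->11; deleted nodes 11; deleted edges (11,0,on); added nodes 13; added edges (13,2,on); result: nodes: 0:P, 2:P, 3:P, 4:t1, 5:t2, 6:t3, 9:tok, 12:tok, 13:tok edges: (0,5,in); (2,4,in); (3,6,in); (4,0,out); (4,3,out); (5,2,out); (6,0,out); (6,2,out); (9,3,on); (12,3,on); (13,2,on)
final:
nodes: 0:P, 2:P, 3:P, 4:t1, 5:t2, 6:t3, 9:tok, 12:tok, 13:tok
edges: (0,5,in); (2,4,in); (3,6,in); (4,0,out); (4,3,out); (5,2,out); (6,0,out); (6,2,out); (9,3,on); (12,3,on); (13,2,on)


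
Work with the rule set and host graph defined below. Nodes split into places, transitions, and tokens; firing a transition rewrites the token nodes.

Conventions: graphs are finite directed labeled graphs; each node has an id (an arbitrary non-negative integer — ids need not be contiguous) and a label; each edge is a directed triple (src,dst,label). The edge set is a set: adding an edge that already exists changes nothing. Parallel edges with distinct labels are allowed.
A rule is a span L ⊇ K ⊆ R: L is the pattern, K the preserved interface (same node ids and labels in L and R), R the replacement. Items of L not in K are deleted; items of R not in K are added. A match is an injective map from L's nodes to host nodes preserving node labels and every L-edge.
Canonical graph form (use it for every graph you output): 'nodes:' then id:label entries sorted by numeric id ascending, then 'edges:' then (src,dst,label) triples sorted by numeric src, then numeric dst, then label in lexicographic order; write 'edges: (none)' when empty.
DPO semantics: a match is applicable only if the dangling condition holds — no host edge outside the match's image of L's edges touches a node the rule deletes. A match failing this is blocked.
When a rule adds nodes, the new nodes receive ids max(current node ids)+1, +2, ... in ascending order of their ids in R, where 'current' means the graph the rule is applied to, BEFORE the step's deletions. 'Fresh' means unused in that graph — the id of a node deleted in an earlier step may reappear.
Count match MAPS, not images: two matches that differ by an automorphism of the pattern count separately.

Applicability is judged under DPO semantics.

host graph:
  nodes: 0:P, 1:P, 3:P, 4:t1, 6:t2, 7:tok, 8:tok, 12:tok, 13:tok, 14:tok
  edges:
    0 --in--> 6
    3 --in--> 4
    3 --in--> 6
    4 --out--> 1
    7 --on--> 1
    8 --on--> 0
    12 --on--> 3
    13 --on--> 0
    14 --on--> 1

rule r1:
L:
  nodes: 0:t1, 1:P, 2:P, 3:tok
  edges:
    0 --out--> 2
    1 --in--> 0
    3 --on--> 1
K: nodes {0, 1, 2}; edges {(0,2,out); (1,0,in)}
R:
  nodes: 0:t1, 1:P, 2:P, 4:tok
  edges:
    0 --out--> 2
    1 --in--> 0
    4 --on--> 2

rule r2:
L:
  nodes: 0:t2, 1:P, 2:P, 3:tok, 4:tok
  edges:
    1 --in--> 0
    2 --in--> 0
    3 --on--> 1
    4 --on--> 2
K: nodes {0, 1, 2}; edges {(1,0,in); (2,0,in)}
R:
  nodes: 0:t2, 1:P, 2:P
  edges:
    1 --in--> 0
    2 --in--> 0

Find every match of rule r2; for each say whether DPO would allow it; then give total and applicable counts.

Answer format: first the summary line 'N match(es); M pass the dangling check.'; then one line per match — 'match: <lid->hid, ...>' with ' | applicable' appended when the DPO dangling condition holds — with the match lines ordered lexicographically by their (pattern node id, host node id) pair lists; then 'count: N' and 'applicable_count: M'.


4 match(es); 4 pass the dangling check.
match: 0->6, 1->0, 2->3, 3->8, 4->12 | applicable
match: 0->6, 1->0, 2->3, 3->13, 4->12 | applicable
match: 0->6, 1->3, 2->0, 3->12, 4->8 | applicable
match: 0->6, 1->3, 2->0, 3->12, 4->13 | applicable
count: 4
applicable_count: 4


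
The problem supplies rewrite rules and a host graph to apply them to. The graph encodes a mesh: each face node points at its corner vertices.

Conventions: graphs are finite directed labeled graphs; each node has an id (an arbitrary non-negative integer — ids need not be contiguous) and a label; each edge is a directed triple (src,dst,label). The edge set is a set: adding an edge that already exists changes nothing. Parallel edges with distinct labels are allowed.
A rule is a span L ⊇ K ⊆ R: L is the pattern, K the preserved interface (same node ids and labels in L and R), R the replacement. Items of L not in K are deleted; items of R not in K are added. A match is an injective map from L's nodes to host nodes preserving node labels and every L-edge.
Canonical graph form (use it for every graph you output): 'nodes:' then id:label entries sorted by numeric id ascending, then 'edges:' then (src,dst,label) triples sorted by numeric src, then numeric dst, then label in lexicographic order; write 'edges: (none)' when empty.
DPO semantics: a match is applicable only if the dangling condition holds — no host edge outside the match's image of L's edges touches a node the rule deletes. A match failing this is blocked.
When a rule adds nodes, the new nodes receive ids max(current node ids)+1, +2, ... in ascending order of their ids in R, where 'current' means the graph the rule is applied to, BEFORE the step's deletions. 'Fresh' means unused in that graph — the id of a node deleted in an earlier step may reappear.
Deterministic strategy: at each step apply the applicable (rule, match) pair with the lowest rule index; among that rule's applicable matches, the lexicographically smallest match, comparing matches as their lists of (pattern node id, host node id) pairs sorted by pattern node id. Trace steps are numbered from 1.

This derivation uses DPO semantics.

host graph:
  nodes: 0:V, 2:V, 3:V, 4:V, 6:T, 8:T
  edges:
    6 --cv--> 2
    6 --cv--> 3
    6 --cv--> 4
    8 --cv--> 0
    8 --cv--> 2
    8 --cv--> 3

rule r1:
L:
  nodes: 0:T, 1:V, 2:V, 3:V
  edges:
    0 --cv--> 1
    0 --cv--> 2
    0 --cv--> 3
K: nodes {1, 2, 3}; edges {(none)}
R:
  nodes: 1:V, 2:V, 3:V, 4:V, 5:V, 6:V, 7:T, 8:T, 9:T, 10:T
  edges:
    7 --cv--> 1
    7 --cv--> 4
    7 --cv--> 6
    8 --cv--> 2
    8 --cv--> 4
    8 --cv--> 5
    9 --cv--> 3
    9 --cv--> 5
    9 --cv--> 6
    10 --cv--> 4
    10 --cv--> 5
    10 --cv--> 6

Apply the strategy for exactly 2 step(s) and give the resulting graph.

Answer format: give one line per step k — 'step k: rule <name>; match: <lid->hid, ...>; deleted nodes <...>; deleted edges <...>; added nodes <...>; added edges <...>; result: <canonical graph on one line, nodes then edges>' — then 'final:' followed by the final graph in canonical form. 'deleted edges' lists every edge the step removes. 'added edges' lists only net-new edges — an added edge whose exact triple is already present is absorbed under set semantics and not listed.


step 1: rule r1; match: 0->6, 1->2, 2->3, 3->4; deleted nodes 6; deleted edges (6,2,cv); (6,3,cv); (6,4,cv); added nodes 9, 10, 11, 12, 13, 14, 15; added edges (12,2,cv); (12,9,cv); (12,11,cv); (13,3,cv); (13,9,cv); (13,10,cv); (14,4,cv); (14,10,cv); (14,11,cv); (15,9,cv); (15,10,cv); (15,11,cv); result: nodes: 0:V, 2:V, 3:V, 4:V, 8:T, 9:V, 10:V, 11:V, 12:T, 13:T, 14:T, 15:T edges: (8,0,cv); (8,2,cv); (8,3,cv); (12,2,cv); (12,9,cv); (12,11,cv); (13,3,cv); (13,9,cv); (13,10,cv); (14,4,cv); (14,10,cv); (14,11,cv); (15,9,cv); (15,10,cv); (15,11,cv)
step 2: rule r1; match: 0->8, 1->0, 2->2, 3->3; deleted nodes 8; deleted edges (8,0,cv); (8,2,cv); (8,3,cv); added nodes 16, 17, 18, 19, 20, 21, 22; added edges (19,0,cv); (19,16,cv); (19,18,cv); (20,2,cv); (20,16,cv); (20,17,cv); (21,3,cv); (21,17,cv); (21,18,cv); (22,16,cv); (22,17,cv); (22,18,cv); result: nodes: 0:V, 2:V, 3:V, 4:V, 9:V, 10:V, 11:V, 12:T, 13:T, 14:T, 15:T, 16:V, 17:V, 18:V, 19:T, 20:T, 21:T, 22:T edges: (12,2,cv); (12,9,cv); (12,11,cv); (13,3,cv); (13,9,cv); (13,10,cv); (14,4,cv); (14,10,cv); (14,11,cv); (15,9,cv); (15,10,cv); (15,11,cv); (19,0,cv); (19,16,cv); (19,18,cv); (20,2,cv); (20,16,cv); (20,17,cv); (21,3,cv); (21,17,cv); (21,18,cv); (22,16,cv); (22,17,cv); (22,18,cv)
final:
nodes: 0:V, 2:V, 3:V, 4:V, 9:V, 10:V, 11:V, 12:T, 13:T, 14:T, 15:T, 16:V, 17:V, 18:V, 19:T, 20:T, 21:T, 22:T
edges: (12,2,cv); (12,9,cv); (12,11,cv); (13,3,cv); (13,9,cv); (13,10,cv); (14,4,cv); (14,10,cv); (14,11,cv); (15,9,cv); (15,10,cv); (15,11,cv); (19,0,cv); (19,16,cv); (19,18,cv); (20,2,cv); (20,16,cv); (20,17,cv); (21,3,cv); (21,17,cv); (21,18,cv); (22,16,cv); (22,17,cv); (22,18,cv)


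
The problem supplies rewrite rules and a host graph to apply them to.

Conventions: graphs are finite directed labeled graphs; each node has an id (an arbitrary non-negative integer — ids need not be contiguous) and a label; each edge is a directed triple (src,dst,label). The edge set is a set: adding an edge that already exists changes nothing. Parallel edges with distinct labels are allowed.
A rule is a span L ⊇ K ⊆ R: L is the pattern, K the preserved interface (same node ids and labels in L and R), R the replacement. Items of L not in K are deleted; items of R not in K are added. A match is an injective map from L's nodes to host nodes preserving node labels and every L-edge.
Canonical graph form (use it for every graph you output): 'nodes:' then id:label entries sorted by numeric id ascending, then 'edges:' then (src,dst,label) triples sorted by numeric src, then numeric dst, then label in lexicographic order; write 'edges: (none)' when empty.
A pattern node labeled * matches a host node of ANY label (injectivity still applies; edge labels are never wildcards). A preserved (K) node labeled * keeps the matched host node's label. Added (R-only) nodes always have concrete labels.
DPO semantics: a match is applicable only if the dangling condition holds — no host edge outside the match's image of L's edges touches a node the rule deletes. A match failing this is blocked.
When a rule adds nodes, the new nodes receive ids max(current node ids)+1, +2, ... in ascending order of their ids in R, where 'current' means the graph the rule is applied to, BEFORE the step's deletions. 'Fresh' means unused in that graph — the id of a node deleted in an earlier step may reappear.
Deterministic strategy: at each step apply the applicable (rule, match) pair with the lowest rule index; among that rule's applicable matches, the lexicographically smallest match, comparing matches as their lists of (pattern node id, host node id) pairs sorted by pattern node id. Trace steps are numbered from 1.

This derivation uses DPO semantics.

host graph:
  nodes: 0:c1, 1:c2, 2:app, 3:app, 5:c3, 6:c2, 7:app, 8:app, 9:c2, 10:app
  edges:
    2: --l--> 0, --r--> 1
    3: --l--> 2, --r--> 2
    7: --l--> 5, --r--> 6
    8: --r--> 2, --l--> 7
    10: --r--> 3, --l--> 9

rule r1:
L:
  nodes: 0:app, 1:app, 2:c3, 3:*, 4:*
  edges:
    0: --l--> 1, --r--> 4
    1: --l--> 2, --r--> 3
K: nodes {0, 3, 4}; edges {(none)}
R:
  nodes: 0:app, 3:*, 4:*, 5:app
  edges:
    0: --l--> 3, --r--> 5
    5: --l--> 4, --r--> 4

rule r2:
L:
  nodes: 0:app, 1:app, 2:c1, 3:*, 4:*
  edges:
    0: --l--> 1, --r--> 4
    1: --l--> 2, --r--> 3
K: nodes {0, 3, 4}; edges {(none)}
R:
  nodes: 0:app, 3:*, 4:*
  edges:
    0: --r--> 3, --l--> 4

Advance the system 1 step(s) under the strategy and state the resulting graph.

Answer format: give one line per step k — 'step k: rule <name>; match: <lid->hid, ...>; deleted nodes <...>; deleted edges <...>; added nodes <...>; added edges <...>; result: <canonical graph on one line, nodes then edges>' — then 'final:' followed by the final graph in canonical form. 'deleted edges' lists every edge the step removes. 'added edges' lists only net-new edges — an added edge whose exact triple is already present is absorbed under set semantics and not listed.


step 1: rule r1; match: 0->8, 1->7, 2->5, 3->6, 4->2; deleted nodes 5, 7; deleted edges (7,5,l); (7,6,r); (8,2,r); (8,7,l); added nodes 11; added edges (8,6,l); (8,11,r); (11,2,l); (11,2,r); result: nodes: 0:c1, 1:c2, 2:app, 3:app, 6:c2, 8:app, 9:c2, 10:app, 11:app edges: (2,0,l); (2,1,r); (3,2,l); (3,2,r); (8,6,l); (8,11,r); (10,3,r); (10,9,l); (11,2,l); (11,2,r)
final:
nodes: 0:c1, 1:c2, 2:app, 3:app, 6:c2, 8:app, 9:c2, 10:app, 11:app
edges: (2,0,l); (2,1,r); (3,2,l); (3,2,r); (8,6,l); (8,11,r); (10,3,r); (10,9,l); (11,2,l); (11,2,r)


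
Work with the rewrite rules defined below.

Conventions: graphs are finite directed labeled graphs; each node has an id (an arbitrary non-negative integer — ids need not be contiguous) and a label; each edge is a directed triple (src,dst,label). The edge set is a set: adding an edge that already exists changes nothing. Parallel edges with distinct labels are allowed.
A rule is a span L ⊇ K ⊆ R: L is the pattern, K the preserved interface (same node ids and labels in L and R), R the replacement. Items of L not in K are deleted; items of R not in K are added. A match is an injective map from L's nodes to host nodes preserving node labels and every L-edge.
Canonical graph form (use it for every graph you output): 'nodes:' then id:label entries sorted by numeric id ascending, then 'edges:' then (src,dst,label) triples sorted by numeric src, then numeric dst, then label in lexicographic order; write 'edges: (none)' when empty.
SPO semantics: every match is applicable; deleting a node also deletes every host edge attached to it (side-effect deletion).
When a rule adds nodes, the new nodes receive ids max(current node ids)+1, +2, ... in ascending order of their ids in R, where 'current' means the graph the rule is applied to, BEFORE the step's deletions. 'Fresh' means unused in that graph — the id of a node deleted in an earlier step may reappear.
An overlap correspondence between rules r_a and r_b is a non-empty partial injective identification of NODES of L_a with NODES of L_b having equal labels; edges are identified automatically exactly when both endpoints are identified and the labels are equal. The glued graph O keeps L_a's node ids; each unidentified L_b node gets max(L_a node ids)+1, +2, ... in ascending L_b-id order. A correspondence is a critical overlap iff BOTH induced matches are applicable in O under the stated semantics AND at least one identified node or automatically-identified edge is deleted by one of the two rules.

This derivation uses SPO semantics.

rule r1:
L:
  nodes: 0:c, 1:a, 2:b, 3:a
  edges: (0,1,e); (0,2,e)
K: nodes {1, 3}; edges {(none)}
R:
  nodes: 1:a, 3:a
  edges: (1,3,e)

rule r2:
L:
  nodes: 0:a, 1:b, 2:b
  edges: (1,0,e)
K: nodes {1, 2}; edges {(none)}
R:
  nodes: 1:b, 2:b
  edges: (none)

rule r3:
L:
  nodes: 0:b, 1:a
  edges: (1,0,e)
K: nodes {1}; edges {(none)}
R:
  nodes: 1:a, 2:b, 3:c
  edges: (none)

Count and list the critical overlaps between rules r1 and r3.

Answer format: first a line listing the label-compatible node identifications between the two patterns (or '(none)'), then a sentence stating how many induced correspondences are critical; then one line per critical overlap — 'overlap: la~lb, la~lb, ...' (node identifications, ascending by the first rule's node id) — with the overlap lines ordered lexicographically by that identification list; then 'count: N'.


label-compatible node identifications between L(r1) and L(r3): 1~1, 2~0, 3~1
3 of the induced correspondences are critical overlaps of r1 and r3.
overlap: 1~1, 2~0
overlap: 2~0
overlap: 2~0, 3~1
count: 3


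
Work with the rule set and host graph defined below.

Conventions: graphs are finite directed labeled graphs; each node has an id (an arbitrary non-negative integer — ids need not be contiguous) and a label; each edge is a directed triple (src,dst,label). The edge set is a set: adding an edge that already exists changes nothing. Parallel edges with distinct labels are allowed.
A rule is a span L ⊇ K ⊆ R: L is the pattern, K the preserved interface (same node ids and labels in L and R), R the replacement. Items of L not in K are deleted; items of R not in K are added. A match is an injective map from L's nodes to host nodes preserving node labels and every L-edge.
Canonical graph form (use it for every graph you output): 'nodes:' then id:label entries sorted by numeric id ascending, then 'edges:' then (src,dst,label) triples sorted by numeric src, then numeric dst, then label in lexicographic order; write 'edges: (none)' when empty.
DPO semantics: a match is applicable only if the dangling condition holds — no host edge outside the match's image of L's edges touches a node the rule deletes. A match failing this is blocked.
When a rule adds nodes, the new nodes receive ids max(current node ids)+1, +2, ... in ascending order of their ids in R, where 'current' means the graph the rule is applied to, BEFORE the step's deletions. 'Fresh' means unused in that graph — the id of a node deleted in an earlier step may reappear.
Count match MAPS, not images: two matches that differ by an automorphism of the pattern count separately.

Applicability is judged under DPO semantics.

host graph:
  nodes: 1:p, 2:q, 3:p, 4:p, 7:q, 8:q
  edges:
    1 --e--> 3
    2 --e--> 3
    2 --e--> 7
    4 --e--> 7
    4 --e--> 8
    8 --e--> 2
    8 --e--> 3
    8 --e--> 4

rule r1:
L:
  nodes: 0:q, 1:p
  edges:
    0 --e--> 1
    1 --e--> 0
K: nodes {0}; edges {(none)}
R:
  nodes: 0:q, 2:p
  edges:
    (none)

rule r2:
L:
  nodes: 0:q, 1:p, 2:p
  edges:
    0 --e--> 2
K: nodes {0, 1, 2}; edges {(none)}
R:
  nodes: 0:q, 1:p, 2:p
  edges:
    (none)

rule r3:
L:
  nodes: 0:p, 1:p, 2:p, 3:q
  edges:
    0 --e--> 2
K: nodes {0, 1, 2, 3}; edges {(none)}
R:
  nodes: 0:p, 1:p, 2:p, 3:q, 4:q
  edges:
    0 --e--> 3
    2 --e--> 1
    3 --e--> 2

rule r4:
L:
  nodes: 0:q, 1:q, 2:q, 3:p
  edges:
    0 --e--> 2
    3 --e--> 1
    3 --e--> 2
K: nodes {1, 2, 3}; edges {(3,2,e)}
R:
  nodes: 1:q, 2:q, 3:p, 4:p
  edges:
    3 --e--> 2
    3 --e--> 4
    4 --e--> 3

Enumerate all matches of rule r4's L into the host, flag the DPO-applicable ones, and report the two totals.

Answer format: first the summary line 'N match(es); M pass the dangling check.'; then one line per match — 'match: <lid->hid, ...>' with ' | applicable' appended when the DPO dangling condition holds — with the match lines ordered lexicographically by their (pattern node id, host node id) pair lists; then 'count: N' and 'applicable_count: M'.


1 match(es); 0 pass the dangling check.
match: 0->2, 1->8, 2->7, 3->4
count: 1
applicable_count: 0


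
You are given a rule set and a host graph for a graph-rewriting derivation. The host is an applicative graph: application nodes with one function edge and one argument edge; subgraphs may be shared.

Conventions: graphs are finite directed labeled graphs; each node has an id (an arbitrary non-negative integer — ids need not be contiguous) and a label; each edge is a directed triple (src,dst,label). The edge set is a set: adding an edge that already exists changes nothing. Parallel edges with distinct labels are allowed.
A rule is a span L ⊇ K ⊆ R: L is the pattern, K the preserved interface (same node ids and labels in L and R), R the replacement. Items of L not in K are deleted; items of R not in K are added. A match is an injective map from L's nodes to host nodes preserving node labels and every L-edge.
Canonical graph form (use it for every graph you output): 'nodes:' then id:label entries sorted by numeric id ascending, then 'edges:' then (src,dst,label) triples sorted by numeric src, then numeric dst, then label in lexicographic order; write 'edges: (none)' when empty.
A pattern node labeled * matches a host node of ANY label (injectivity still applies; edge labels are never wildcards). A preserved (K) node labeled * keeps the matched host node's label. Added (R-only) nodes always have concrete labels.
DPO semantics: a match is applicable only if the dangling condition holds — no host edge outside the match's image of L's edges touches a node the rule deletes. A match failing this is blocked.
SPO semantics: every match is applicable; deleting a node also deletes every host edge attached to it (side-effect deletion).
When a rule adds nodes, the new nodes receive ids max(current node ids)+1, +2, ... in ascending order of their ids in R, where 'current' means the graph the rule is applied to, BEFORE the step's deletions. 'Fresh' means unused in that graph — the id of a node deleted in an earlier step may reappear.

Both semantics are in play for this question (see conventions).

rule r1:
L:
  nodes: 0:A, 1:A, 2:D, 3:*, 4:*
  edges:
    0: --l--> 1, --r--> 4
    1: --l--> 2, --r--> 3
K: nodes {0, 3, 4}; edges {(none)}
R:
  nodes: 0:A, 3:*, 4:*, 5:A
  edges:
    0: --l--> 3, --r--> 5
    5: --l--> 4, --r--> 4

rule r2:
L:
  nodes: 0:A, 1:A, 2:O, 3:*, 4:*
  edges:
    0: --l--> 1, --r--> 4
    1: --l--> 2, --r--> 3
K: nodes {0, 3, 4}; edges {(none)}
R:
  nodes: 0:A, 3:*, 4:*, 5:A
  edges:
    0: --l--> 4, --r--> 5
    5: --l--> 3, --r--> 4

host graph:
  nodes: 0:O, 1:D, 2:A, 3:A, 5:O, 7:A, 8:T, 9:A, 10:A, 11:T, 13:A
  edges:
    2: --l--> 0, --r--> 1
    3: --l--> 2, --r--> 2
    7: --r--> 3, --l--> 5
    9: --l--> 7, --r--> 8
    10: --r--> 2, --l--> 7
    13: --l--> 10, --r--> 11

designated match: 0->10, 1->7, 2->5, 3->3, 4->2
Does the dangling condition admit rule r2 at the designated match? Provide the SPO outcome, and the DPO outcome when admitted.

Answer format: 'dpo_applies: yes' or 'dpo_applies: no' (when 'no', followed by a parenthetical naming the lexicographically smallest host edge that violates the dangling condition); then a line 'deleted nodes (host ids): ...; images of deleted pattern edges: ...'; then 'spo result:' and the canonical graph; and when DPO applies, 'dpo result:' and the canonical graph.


dpo_applies: no
(the rule deletes node 7, which keeps host edge (9,7,l) outside the match image — the dangling condition fails, DPO blocks; SPO proceeds and side-deletes such edges)
deleted nodes (host ids): 5, 7; images of deleted pattern edges: (7,3,r); (7,5,l); (10,2,r); (10,7,l)
spo result:
nodes: 0:O, 1:D, 2:A, 3:A, 8:T, 9:A, 10:A, 11:T, 13:A, 14:A
edges: (2,0,l); (2,1,r); (3,2,l); (3,2,r); (9,8,r); (10,2,l); (10,14,r); (13,10,l); (13,11,r); (14,2,r); (14,3,l)
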